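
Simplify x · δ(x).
0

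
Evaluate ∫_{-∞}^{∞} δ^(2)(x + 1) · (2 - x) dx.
0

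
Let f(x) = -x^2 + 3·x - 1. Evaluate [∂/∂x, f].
3 - 2 x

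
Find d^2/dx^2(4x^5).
80 x^{3}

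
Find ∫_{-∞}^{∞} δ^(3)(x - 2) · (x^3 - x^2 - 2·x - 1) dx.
-6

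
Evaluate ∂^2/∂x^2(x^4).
12 x^{2}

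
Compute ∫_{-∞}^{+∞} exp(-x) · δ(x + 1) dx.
e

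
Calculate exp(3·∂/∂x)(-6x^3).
- 6 x^{3} - 54 x^{2} - 162 x - 162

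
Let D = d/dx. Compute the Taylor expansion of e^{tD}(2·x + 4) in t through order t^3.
2 t + 2 x + 4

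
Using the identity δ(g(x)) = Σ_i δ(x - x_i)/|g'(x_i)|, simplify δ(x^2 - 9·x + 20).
\frac{\delta(x - 5) + \delta(x - 4)}{1}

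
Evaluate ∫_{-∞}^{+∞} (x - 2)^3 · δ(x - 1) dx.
-1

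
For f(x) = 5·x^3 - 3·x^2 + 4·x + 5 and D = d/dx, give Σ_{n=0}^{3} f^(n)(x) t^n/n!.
5 t^{3} + t^{2} \left(15 x - 3\right) + t \left(15 x^{2} - 6 x + 4\right) + 5 x^{3} - 3 x^{2} + 4 x + 5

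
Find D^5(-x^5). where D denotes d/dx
-120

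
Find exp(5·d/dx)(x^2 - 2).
x^{2} + 10 x + 23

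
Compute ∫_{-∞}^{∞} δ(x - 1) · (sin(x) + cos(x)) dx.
\cos{\left(1 \right)} + \sin{\left(1 \right)}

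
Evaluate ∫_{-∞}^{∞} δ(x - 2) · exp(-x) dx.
e^{-2}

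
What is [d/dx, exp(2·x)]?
2 e^{2 x}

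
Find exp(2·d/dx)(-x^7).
- x^{7} - 14 x^{6} - 84 x^{5} - 280 x^{4} - 560 x^{3} - 672 x^{2} - 448 x - 128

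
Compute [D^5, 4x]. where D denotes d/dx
20D^{4}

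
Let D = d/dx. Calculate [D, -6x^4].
- 24 x^{3}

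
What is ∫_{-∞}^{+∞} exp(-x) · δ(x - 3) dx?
e^{-3}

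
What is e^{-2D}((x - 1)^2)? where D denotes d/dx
x^{2} - 6 x + 9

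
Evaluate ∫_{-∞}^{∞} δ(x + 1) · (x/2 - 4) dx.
- \frac{9}{2}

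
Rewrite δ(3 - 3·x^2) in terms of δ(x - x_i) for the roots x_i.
\frac{\delta(x - 1) + \delta(x + 1)}{6}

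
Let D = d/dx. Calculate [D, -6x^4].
- 24 x^{3}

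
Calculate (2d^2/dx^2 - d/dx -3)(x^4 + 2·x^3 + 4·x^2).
- 3 x^{4} - 10 x^{3} + 6 x^{2} + 16 x + 16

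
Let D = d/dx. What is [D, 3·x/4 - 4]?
\frac{3}{4}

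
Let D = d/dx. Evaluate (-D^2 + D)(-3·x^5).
15 x^{3} \left(4 - x\right)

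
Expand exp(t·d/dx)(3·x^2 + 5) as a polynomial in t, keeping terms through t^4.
3 t^{2} + 6 t x + 3 x^{2} + 5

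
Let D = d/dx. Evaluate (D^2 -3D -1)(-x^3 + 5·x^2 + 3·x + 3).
x^{3} + 4 x^{2} - 39 x - 2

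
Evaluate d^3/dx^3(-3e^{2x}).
- 24 e^{2 x}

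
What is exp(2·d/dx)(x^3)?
x^{3} + 6 x^{2} + 12 x + 8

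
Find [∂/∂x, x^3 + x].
3 x^{2} + 1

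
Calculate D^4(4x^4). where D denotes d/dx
96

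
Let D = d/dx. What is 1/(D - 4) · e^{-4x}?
- \frac{e^{- 4 x}}{8}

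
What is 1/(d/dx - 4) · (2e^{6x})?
e^{6 x}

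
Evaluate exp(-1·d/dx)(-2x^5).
- 2 x^{5} + 10 x^{4} - 20 x^{3} + 20 x^{2} - 10 x + 2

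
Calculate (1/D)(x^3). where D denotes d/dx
\frac{x^{4}}{4}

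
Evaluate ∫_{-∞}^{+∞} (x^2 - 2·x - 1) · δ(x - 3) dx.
2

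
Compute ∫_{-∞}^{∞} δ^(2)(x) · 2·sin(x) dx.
0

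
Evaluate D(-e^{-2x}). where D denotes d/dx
2 e^{- 2 x}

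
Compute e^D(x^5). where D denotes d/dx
x^{5} + 5 x^{4} + 10 x^{3} + 10 x^{2} + 5 x + 1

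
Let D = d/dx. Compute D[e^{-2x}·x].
\left(1 - 2 x\right) e^{- 2 x}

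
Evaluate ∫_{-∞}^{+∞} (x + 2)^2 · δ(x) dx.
4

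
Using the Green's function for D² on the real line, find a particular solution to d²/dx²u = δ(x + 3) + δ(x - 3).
\frac{|x + 3|}{2} + \frac{|x - 3|}{2}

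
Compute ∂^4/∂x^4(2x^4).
48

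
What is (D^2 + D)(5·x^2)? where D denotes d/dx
10 x + 10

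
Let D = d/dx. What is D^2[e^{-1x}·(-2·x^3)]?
2 x \left(- x^{2} + 6 x - 6\right) e^{- x}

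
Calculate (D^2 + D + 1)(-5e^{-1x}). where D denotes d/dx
- 5 e^{- x}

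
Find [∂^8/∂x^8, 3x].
24\frac{d^{7}}{dx^{7}}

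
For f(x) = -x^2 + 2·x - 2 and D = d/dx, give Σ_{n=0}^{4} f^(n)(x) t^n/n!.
- t^{2} - 2 t \left(x - 1\right) - x^{2} + 2 x - 2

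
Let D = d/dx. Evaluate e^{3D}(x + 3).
x + 6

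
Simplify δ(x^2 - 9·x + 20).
\frac{\delta(x - 5) + \delta(x - 4)}{1}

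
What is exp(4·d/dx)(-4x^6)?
- 4 x^{6} - 96 x^{5} - 960 x^{4} - 5120 x^{3} - 15360 x^{2} - 24576 x - 16384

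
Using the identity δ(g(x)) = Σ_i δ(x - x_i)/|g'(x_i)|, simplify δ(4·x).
\frac{\delta(x)}{4}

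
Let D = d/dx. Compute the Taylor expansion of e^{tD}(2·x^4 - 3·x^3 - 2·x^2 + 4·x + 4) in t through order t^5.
2 t^{4} + t^{3} \left(8 x - 3\right) + t^{2} \left(12 x^{2} - 9 x - 2\right) + t \left(8 x^{3} - 9 x^{2} - 4 x + 4\right) + 2 x^{4} - 3 x^{3} - 2 x^{2} + 4 x + 4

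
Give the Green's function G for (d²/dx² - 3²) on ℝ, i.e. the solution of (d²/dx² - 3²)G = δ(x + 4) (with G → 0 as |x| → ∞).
-\frac{e^{-3|x + 4|}}{6}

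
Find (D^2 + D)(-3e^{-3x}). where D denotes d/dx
- 18 e^{- 3 x}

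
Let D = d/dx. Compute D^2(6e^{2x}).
24 e^{2 x}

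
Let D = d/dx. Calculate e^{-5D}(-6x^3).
- 6 x^{3} + 90 x^{2} - 450 x + 750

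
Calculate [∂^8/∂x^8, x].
8\frac{d^{7}}{dx^{7}}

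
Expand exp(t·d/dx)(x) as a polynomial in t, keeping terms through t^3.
t + x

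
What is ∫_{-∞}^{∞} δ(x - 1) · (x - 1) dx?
0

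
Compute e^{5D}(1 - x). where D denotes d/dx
- x - 4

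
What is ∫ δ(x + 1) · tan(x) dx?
- \tan{\left(1 \right)}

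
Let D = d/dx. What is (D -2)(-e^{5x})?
- 3 e^{5 x}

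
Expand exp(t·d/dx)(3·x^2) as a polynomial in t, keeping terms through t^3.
3 t^{2} + 6 t x + 3 x^{2}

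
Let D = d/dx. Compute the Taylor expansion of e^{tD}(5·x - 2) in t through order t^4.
5 t + 5 x - 2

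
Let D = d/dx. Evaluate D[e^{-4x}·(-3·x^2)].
6 x \left(2 x - 1\right) e^{- 4 x}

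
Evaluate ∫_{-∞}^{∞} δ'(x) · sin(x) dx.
-1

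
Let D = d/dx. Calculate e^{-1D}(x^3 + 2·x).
x^{3} - 3 x^{2} + 5 x - 3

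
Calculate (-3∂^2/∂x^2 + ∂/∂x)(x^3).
3 x \left(x - 6\right)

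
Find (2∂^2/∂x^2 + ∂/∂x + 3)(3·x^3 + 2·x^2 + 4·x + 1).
9 x^{3} + 15 x^{2} + 52 x + 15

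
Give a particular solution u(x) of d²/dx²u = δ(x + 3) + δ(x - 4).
\frac{|x + 3|}{2} + \frac{|x - 4|}{2}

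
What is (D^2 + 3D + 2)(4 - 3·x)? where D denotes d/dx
- 6 x - 1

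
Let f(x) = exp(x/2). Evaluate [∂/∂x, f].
\frac{e^{\frac{x}{2}}}{2}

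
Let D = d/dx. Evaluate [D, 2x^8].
16 x^{7}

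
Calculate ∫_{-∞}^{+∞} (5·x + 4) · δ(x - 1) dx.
9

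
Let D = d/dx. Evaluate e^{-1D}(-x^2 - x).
x \left(1 - x\right)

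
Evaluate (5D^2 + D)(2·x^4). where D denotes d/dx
8 x^{2} \left(x + 15\right)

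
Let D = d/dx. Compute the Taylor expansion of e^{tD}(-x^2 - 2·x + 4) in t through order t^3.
- t^{2} - 2 t \left(x + 1\right) - x^{2} - 2 x + 4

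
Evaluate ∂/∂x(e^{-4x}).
- 4 e^{- 4 x}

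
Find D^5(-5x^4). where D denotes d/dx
0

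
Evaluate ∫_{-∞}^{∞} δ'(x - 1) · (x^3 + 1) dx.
-3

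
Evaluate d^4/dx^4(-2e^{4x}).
- 512 e^{4 x}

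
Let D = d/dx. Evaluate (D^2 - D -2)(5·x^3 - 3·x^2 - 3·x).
- 10 x^{3} - 9 x^{2} + 42 x - 3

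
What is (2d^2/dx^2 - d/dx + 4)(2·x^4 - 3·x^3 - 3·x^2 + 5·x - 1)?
8 x^{4} - 20 x^{3} + 45 x^{2} - 10 x - 21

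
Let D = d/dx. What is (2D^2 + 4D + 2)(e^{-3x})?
8 e^{- 3 x}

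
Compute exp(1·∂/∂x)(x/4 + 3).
\frac{x}{4} + \frac{13}{4}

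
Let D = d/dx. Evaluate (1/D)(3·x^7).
\frac{3 x^{8}}{8}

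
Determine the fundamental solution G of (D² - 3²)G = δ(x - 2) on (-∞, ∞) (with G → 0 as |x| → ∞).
-\frac{e^{-3|x - 2|}}{6}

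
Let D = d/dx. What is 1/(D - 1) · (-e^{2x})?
- e^{2 x}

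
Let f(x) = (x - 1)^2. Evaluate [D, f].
2 x - 2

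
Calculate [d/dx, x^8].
8 x^{7}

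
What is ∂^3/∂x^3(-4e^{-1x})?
4 e^{- x}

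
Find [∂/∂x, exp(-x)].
- e^{- x}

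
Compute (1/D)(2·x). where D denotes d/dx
x^{2}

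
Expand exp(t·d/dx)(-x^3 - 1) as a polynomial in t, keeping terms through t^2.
- 3 t^{2} x - 3 t x^{2} - x^{3} - 1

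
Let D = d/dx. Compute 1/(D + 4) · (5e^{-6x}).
- \frac{5 e^{- 6 x}}{2}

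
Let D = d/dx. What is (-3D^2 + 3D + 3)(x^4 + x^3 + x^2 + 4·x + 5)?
3 x^{4} + 15 x^{3} - 24 x^{2} + 21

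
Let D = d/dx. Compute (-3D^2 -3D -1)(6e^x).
- 42 e^{x}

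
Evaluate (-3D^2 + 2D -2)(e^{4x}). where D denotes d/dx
- 42 e^{4 x}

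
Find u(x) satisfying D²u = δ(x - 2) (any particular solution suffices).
\frac{|x - 2|}{2}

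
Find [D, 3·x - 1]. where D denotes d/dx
3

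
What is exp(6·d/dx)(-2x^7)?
- 2 x^{7} - 84 x^{6} - 1512 x^{5} - 15120 x^{4} - 90720 x^{3} - 326592 x^{2} - 653184 x - 559872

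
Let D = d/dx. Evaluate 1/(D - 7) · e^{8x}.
e^{8 x}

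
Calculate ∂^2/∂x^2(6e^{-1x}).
6 e^{- x}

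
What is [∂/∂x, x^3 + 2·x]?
3 x^{2} + 2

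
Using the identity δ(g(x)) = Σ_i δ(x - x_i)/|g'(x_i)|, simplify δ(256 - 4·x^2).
\frac{\delta(x - 8) + \delta(x + 8)}{64}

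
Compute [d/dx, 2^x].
2^{x} \log{\left(2 \right)}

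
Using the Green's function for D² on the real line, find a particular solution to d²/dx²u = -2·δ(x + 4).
-|x + 4|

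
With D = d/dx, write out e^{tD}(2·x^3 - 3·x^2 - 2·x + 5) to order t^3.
2 t^{3} + t^{2} \left(6 x - 3\right) - 2 t \left(- 3 x^{2} + 3 x + 1\right) + 2 x^{3} - 3 x^{2} - 2 x + 5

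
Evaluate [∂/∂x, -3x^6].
- 18 x^{5}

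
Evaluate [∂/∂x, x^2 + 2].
2 x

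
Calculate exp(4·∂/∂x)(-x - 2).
- x - 6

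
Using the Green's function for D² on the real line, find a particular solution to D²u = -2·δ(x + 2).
-|x + 2|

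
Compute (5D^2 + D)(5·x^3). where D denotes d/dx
15 x \left(x + 10\right)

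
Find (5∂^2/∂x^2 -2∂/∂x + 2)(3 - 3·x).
12 - 6 x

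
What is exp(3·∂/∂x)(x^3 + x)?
x^{3} + 9 x^{2} + 28 x + 30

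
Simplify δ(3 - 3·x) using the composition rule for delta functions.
\frac{\delta(x - 1)}{3}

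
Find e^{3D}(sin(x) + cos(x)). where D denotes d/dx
\sqrt{2} \sin{\left(x + \frac{\pi}{4} + 3 \right)}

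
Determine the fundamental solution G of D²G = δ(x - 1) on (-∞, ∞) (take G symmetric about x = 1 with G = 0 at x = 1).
\frac{|x - 1|}{2}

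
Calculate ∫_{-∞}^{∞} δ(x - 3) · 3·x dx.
9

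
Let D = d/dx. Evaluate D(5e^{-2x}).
- 10 e^{- 2 x}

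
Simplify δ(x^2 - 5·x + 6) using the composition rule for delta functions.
\frac{\delta(x - 2) + \delta(x - 3)}{1}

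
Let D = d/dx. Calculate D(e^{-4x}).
- 4 e^{- 4 x}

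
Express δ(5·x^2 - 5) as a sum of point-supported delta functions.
\frac{\delta(x - 1) + \delta(x + 1)}{10}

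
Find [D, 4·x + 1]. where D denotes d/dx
4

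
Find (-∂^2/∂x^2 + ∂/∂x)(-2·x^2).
4 - 4 x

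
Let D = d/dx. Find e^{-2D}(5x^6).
5 x^{6} - 60 x^{5} + 300 x^{4} - 800 x^{3} + 1200 x^{2} - 960 x + 320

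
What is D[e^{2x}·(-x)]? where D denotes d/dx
\left(- 2 x - 1\right) e^{2 x}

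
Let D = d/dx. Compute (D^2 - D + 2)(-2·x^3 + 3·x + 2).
- 4 x^{3} + 6 x^{2} - 6 x + 1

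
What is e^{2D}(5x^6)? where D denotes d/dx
5 x^{6} + 60 x^{5} + 300 x^{4} + 800 x^{3} + 1200 x^{2} + 960 x + 320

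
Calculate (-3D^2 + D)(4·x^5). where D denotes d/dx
20 x^{3} \left(x - 12\right)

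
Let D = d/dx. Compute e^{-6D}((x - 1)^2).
x^{2} - 14 x + 49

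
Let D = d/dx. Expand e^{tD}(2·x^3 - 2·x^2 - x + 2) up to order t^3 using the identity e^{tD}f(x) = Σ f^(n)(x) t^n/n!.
2 t^{3} + t^{2} \left(6 x - 2\right) - t \left(- 6 x^{2} + 4 x + 1\right) + 2 x^{3} - 2 x^{2} - x + 2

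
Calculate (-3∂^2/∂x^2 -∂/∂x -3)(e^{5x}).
- 83 e^{5 x}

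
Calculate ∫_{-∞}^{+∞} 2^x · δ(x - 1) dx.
2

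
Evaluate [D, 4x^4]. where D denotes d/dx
16 x^{3}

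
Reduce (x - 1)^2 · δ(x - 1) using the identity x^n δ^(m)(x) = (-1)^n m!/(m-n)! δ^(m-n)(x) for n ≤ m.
0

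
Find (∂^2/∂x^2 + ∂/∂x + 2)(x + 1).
2 x + 3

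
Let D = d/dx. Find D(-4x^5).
- 20 x^{4}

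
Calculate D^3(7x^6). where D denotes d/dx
840 x^{3}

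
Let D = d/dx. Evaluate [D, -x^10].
- 10 x^{9}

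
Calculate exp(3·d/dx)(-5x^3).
- 5 x^{3} - 45 x^{2} - 135 x - 135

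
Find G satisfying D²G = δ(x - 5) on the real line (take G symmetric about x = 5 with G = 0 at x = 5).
\frac{|x - 5|}{2}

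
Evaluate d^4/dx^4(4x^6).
1440 x^{2}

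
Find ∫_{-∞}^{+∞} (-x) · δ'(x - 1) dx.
1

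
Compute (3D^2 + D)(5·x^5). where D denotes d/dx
25 x^{3} \left(x + 12\right)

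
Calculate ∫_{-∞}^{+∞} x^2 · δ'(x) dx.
0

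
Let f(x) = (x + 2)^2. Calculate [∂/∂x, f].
2 x + 4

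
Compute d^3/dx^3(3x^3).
18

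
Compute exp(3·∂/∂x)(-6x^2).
- 6 x^{2} - 36 x - 54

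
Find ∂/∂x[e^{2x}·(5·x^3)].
x^{2} \left(10 x + 15\right) e^{2 x}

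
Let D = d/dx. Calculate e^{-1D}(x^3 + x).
x^{3} - 3 x^{2} + 4 x - 2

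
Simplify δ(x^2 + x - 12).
\frac{\delta(x + 4) + \delta(x - 3)}{7}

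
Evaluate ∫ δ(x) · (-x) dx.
0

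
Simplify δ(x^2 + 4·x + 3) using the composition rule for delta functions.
\frac{\delta(x + 3) + \delta(x + 1)}{2}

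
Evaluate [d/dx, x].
1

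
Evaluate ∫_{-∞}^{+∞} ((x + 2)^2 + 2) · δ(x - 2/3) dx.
\frac{82}{9}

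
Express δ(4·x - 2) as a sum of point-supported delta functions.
\frac{\delta(x - 1/2)}{4}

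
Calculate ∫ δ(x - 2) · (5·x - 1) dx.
9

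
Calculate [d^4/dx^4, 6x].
24\frac{d^{3}}{dx^{3}}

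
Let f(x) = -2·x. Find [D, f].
-2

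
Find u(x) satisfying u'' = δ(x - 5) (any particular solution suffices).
\frac{|x - 5|}{2}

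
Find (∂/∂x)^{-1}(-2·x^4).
- \frac{2 x^{5}}{5}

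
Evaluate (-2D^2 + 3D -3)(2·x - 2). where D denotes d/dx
12 - 6 x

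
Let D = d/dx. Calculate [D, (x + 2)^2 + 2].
2 x + 4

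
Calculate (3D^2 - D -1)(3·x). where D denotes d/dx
- 3 x - 3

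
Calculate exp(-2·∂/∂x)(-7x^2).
- 7 x^{2} + 28 x - 28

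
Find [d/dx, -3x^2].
- 6 x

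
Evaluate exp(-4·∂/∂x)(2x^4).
2 x^{4} - 32 x^{3} + 192 x^{2} - 512 x + 512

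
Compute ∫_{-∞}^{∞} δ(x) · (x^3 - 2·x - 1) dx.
-1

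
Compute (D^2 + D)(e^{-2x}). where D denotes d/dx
2 e^{- 2 x}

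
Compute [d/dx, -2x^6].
- 12 x^{5}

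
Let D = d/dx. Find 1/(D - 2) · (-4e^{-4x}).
\frac{2 e^{- 4 x}}{3}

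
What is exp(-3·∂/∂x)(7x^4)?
7 x^{4} - 84 x^{3} + 378 x^{2} - 756 x + 567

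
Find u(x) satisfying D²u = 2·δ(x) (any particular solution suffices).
|x|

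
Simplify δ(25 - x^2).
\frac{\delta(x - 5) + \delta(x + 5)}{10}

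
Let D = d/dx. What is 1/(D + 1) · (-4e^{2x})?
- \frac{4 e^{2 x}}{3}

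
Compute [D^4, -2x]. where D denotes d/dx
-8D^{3}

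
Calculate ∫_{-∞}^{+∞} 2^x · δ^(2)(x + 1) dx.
\frac{\log{\left(2 \right)}^{2}}{2}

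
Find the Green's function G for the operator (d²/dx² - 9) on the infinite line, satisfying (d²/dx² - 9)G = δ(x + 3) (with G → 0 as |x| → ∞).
-\frac{e^{-3|x + 3|}}{6}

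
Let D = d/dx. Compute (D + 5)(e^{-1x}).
4 e^{- x}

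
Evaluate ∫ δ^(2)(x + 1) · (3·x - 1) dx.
0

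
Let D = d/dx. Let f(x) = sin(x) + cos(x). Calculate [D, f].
- \sin{\left(x \right)} + \cos{\left(x \right)}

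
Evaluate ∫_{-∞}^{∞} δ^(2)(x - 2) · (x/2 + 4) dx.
0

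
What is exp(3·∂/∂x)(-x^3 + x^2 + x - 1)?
- x^{3} - 8 x^{2} - 20 x - 16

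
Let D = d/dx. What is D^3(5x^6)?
600 x^{3}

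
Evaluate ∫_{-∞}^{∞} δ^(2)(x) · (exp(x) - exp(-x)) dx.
0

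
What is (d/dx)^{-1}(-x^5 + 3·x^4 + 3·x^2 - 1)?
- \frac{x^{6}}{6} + \frac{3 x^{5}}{5} + x^{3} - x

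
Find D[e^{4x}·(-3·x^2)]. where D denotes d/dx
6 x \left(- 2 x - 1\right) e^{4 x}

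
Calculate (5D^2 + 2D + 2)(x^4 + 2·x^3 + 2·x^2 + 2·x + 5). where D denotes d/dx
2 x^{4} + 12 x^{3} + 76 x^{2} + 72 x + 34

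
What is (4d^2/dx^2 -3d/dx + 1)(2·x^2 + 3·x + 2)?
2 x^{2} - 9 x + 9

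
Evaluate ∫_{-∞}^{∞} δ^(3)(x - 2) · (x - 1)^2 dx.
0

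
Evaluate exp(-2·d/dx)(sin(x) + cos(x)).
\sqrt{2} \cos{\left(- x + \frac{\pi}{4} + 2 \right)}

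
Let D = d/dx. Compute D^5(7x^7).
17640 x^{2}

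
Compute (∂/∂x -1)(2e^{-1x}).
- 4 e^{- x}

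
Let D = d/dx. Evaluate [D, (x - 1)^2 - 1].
2 x - 2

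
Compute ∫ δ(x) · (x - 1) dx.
-1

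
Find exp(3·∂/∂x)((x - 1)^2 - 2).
x^{2} + 4 x + 2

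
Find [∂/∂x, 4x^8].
32 x^{7}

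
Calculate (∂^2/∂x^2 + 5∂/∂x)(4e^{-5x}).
0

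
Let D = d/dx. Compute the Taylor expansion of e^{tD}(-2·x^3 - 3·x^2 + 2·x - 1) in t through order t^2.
- t^{2} \left(6 x + 3\right) - 2 t \left(3 x^{2} + 3 x - 1\right) - 2 x^{3} - 3 x^{2} + 2 x - 1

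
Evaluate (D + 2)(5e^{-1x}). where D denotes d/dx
5 e^{- x}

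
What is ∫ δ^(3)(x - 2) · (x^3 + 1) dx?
-6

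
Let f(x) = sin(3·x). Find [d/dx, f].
3 \cos{\left(3 x \right)}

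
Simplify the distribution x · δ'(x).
-\delta(x)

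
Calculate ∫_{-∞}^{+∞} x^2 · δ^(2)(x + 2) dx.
2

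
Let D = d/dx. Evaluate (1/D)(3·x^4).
\frac{3 x^{5}}{5}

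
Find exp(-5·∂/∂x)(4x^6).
4 x^{6} - 120 x^{5} + 1500 x^{4} - 10000 x^{3} + 37500 x^{2} - 75000 x + 62500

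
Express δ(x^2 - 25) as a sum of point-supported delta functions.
\frac{\delta(x - 5) + \delta(x + 5)}{10}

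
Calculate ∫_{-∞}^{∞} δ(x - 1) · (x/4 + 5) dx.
\frac{21}{4}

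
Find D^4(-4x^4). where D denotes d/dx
-96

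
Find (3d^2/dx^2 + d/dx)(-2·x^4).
8 x^{2} \left(- x - 9\right)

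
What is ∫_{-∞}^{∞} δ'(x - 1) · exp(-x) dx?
e^{-1}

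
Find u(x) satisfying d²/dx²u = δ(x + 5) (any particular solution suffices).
\frac{|x + 5|}{2}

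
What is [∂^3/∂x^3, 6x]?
18\frac{d^{2}}{dx^{2}}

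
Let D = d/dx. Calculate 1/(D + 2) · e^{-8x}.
- \frac{e^{- 8 x}}{6}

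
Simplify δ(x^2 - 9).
\frac{\delta(x - 3) + \delta(x + 3)}{6}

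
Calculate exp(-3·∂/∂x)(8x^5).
8 x^{5} - 120 x^{4} + 720 x^{3} - 2160 x^{2} + 3240 x - 1944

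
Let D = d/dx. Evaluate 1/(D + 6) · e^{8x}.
\frac{e^{8 x}}{14}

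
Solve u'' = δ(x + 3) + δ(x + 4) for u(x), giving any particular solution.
\frac{|x + 3|}{2} + \frac{|x + 4|}{2}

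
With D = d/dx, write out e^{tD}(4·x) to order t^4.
4 t + 4 x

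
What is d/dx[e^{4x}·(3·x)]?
\left(12 x + 3\right) e^{4 x}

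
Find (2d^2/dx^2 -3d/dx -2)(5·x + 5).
- 10 x - 25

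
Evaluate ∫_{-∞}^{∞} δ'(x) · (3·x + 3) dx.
-3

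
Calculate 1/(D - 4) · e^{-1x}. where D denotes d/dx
- \frac{e^{- x}}{5}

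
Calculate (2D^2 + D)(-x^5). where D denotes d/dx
5 x^{3} \left(- x - 8\right)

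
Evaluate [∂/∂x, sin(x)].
\cos{\left(x \right)}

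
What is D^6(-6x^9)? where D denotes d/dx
- 362880 x^{3}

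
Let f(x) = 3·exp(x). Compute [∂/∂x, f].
3 e^{x}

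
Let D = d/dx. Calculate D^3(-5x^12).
- 6600 x^{9}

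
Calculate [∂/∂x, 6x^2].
12 x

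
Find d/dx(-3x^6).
- 18 x^{5}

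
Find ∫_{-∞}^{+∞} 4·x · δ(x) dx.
0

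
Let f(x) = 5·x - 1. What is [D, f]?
5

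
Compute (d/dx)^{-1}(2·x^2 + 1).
\frac{2 x^{3}}{3} + x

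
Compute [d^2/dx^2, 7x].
14\frac{d}{dx}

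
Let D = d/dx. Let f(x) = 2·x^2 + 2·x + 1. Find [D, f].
4 x + 2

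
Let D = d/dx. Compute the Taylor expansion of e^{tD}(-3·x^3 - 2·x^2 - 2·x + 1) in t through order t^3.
- 3 t^{3} - t^{2} \left(9 x + 2\right) - t \left(9 x^{2} + 4 x + 2\right) - 3 x^{3} - 2 x^{2} - 2 x + 1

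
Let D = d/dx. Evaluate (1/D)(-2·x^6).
- \frac{2 x^{7}}{7}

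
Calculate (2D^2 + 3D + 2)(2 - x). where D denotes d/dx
1 - 2 x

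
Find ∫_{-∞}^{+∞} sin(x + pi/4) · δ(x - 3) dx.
\sin{\left(\frac{\pi}{4} + 3 \right)}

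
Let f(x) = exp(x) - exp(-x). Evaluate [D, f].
2 \cosh{\left(x \right)}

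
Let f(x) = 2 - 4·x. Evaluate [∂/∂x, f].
-4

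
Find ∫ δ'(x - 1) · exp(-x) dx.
e^{-1}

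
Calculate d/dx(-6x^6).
- 36 x^{5}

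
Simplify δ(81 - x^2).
\frac{\delta(x - 9) + \delta(x + 9)}{18}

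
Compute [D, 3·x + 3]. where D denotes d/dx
3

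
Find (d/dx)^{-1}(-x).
- \frac{x^{2}}{2}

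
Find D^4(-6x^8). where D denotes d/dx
- 10080 x^{4}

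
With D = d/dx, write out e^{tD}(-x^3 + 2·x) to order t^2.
- 3 t^{2} x - t \left(3 x^{2} - 2\right) - x^{3} + 2 x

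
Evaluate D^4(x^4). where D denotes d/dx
24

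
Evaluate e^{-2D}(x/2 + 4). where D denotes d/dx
\frac{x}{2} + 3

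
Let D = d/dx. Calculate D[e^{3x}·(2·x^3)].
6 x^{2} \left(x + 1\right) e^{3 x}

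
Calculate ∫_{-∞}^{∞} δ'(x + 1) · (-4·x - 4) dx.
4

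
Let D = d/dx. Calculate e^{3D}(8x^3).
8 x^{3} + 72 x^{2} + 216 x + 216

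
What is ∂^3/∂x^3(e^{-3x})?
- 27 e^{- 3 x}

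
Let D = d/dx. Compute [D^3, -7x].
-21D^{2}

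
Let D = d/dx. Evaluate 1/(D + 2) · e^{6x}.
\frac{e^{6 x}}{8}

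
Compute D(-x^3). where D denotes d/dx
- 3 x^{2}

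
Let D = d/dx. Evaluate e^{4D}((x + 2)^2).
x^{2} + 12 x + 36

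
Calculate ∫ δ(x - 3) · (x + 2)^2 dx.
25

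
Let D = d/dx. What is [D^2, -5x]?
-10D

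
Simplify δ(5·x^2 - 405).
\frac{\delta(x - 9) + \delta(x + 9)}{90}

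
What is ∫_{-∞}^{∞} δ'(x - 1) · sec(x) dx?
- \tan{\left(1 \right)} \sec{\left(1 \right)}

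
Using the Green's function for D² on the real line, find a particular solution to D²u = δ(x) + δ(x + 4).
\frac{|x|}{2} + \frac{|x + 4|}{2}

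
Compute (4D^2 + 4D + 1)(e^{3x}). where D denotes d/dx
49 e^{3 x}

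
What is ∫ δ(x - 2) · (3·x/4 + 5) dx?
\frac{13}{2}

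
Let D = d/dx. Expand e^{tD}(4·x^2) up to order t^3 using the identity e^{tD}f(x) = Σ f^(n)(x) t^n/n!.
4 t^{2} + 8 t x + 4 x^{2}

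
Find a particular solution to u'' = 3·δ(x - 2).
\frac{3|x - 2|}{2}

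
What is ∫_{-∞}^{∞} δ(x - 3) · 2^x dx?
8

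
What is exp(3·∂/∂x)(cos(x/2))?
\cos{\left(\frac{x}{2} + \frac{3}{2} \right)}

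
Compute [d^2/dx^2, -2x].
-4\frac{d}{dx}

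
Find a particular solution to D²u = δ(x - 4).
\frac{|x - 4|}{2}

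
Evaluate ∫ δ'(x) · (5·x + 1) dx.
-5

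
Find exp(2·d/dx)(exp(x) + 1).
e^{x + 2} + 1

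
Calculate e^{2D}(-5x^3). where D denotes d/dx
- 5 x^{3} - 30 x^{2} - 60 x - 40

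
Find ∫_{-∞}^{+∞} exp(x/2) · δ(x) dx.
1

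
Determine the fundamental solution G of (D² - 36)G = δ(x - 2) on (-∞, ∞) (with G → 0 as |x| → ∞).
-\frac{e^{-6|x - 2|}}{12}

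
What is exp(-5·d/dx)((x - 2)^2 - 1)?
x^{2} - 14 x + 48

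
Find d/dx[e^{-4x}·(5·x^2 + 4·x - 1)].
2 \left(- 10 x^{2} - 3 x + 4\right) e^{- 4 x}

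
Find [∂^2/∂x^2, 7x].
14\frac{d}{dx}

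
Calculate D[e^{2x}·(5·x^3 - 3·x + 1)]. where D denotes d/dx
\left(10 x^{3} + 15 x^{2} - 6 x - 1\right) e^{2 x}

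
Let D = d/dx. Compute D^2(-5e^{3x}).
- 45 e^{3 x}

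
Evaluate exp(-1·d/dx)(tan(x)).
\tan{\left(x - 1 \right)}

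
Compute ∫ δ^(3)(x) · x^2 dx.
0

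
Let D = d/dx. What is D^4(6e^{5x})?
3750 e^{5 x}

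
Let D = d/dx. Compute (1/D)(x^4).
\frac{x^{5}}{5}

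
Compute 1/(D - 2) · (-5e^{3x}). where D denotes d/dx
- 5 e^{3 x}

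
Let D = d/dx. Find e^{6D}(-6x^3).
- 6 x^{3} - 108 x^{2} - 648 x - 1296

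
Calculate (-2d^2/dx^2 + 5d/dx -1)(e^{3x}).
- 4 e^{3 x}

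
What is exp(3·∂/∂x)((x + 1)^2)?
x^{2} + 8 x + 16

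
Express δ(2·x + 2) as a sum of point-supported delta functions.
\frac{\delta(x + 1)}{2}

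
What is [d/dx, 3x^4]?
12 x^{3}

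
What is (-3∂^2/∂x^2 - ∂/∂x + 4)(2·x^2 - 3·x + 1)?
8 x^{2} - 16 x - 5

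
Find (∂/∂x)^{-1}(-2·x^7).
- \frac{x^{8}}{4}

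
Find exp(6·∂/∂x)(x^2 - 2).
x^{2} + 12 x + 34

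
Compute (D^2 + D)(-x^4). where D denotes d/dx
4 x^{2} \left(- x - 3\right)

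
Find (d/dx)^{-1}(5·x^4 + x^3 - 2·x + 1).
x^{5} + \frac{x^{4}}{4} - x^{2} + x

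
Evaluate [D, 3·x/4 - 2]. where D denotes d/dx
\frac{3}{4}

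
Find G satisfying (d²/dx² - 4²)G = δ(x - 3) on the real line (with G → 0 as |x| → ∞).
-\frac{e^{-4|x - 3|}}{8}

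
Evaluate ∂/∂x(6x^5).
30 x^{4}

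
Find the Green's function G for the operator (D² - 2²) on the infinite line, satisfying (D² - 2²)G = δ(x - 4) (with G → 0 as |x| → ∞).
-\frac{e^{-2|x - 4|}}{4}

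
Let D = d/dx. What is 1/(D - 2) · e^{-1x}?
- \frac{e^{- x}}{3}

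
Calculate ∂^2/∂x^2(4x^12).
528 x^{10}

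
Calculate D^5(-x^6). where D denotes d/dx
- 720 x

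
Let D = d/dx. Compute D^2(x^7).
42 x^{5}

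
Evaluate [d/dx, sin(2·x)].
2 \cos{\left(2 x \right)}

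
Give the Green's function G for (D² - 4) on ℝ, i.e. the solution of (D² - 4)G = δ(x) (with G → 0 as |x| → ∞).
-\frac{e^{-2|x|}}{4}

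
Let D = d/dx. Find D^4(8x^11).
63360 x^{7}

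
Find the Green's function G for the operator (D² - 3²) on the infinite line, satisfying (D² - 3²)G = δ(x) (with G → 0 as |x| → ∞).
-\frac{e^{-3|x|}}{6}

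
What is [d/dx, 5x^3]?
15 x^{2}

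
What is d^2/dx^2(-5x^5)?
- 100 x^{3}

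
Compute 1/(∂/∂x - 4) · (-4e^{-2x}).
\frac{2 e^{- 2 x}}{3}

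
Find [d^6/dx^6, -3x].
-18\frac{d^{5}}{dx^{5}}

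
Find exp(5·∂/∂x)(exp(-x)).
e^{- x - 5}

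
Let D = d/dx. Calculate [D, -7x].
-7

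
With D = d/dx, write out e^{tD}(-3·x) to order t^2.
- 3 t - 3 x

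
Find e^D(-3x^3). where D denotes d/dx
- 3 x^{3} - 9 x^{2} - 9 x - 3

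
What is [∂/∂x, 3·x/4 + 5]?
\frac{3}{4}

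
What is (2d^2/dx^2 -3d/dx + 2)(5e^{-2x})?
80 e^{- 2 x}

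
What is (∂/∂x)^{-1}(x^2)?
\frac{x^{3}}{3}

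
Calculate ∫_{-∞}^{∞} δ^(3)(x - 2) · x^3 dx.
-6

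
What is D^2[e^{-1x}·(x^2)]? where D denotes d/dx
\left(x^{2} - 4 x + 2\right) e^{- x}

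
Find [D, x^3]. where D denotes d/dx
3 x^{2}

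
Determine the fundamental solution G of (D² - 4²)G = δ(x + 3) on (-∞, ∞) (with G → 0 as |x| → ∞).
-\frac{e^{-4|x + 3|}}{8}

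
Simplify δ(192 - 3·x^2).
\frac{\delta(x - 8) + \delta(x + 8)}{48}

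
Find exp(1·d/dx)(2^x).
2^{x + 1}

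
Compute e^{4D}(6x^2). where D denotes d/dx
6 x^{2} + 48 x + 96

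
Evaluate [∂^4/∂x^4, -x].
-4\frac{d^{3}}{dx^{3}}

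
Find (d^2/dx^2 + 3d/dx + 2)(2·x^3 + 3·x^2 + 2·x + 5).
4 x^{3} + 24 x^{2} + 34 x + 22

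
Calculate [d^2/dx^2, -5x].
-10\frac{d}{dx}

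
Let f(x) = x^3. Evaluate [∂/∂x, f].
3 x^{2}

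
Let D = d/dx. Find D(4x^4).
16 x^{3}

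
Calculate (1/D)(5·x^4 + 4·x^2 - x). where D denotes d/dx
x^{5} + \frac{4 x^{3}}{3} - \frac{x^{2}}{2}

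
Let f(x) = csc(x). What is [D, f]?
- \cot{\left(x \right)} \csc{\left(x \right)}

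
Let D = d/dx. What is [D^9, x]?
9D^{8}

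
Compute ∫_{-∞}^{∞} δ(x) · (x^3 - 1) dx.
-1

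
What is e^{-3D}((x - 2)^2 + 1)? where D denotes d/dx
x^{2} - 10 x + 26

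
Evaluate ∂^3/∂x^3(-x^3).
-6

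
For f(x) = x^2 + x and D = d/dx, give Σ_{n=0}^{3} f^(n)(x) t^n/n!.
t^{2} + t \left(2 x + 1\right) + x^{2} + x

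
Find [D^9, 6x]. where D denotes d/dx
54D^{8}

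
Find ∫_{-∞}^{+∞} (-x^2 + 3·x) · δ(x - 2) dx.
2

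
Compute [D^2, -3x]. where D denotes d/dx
-6D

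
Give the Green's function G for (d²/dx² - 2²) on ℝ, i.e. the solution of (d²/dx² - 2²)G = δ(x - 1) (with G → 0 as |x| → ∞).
-\frac{e^{-2|x - 1|}}{4}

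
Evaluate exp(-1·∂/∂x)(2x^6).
2 x^{6} - 12 x^{5} + 30 x^{4} - 40 x^{3} + 30 x^{2} - 12 x + 2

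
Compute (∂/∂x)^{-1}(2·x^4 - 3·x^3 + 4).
\frac{2 x^{5}}{5} - \frac{3 x^{4}}{4} + 4 x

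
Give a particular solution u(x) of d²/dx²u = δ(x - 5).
\frac{|x - 5|}{2}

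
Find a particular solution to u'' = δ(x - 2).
\frac{|x - 2|}{2}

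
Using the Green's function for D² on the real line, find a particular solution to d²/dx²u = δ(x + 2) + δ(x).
\frac{|x + 2|}{2} + \frac{|x|}{2}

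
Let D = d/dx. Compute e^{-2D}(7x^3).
7 x^{3} - 42 x^{2} + 84 x - 56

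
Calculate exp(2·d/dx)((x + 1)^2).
x^{2} + 6 x + 9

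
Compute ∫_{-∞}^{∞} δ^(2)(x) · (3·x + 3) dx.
0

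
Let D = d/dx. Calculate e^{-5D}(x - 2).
x - 7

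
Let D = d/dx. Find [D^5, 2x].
10D^{4}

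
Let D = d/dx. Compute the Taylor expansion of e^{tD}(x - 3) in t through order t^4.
t + x - 3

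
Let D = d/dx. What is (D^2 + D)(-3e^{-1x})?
0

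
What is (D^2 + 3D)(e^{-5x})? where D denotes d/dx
10 e^{- 5 x}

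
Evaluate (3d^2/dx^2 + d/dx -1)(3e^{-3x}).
69 e^{- 3 x}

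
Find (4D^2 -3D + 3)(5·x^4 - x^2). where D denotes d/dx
15 x^{4} - 60 x^{3} + 237 x^{2} + 6 x - 8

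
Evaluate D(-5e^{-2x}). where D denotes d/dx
10 e^{- 2 x}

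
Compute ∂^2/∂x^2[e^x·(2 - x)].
- x e^{x}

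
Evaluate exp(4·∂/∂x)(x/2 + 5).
\frac{x}{2} + 7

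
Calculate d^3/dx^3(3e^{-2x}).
- 24 e^{- 2 x}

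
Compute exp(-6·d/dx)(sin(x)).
\sin{\left(x - 6 \right)}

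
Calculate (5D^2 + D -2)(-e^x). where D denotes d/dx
- 4 e^{x}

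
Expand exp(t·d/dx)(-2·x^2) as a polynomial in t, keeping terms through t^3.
- 2 t^{2} - 4 t x - 2 x^{2}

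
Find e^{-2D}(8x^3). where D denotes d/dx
8 x^{3} - 48 x^{2} + 96 x - 64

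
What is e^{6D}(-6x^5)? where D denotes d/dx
- 6 x^{5} - 180 x^{4} - 2160 x^{3} - 12960 x^{2} - 38880 x - 46656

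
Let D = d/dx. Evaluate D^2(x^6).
30 x^{4}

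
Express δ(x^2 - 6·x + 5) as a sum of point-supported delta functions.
\frac{\delta(x - 1) + \delta(x - 5)}{4}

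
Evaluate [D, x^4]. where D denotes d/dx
4 x^{3}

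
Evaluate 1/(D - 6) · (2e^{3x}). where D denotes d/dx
- \frac{2 e^{3 x}}{3}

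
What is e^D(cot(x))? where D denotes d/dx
\cot{\left(x + 1 \right)}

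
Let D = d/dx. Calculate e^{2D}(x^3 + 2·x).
x^{3} + 6 x^{2} + 14 x + 12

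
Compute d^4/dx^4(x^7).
840 x^{3}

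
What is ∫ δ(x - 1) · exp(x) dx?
e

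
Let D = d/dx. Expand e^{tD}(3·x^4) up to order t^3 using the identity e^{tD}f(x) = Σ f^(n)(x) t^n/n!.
3 x \left(4 t^{3} + 6 t^{2} x + 4 t x^{2} + x^{3}\right)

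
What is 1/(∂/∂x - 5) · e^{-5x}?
- \frac{e^{- 5 x}}{10}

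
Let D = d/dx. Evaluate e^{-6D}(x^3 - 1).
x^{3} - 18 x^{2} + 108 x - 217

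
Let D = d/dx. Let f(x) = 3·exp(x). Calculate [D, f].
3 e^{x}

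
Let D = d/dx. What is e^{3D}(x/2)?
\frac{x}{2} + \frac{3}{2}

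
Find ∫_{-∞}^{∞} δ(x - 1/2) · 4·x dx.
2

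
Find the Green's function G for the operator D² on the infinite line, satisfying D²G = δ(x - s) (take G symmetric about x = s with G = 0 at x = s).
\frac{|x - s|}{2}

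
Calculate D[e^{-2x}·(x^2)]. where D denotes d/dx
2 x \left(1 - x\right) e^{- 2 x}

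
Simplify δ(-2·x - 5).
\frac{\delta(x + 5/2)}{2}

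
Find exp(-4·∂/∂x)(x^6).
x^{6} - 24 x^{5} + 240 x^{4} - 1280 x^{3} + 3840 x^{2} - 6144 x + 4096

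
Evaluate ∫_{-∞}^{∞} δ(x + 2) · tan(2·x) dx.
- \tan{\left(4 \right)}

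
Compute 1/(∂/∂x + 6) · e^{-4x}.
\frac{e^{- 4 x}}{2}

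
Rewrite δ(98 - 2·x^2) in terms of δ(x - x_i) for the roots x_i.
\frac{\delta(x - 7) + \delta(x + 7)}{28}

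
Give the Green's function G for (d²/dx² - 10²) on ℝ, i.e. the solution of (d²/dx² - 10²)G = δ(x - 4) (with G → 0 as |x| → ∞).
-\frac{e^{-10|x - 4|}}{20}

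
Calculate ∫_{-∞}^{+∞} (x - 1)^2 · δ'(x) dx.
2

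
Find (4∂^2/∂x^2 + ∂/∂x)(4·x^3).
12 x \left(x + 8\right)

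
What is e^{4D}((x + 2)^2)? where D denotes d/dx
x^{2} + 12 x + 36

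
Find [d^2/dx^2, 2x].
4\frac{d}{dx}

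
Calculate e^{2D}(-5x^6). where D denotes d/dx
- 5 x^{6} - 60 x^{5} - 300 x^{4} - 800 x^{3} - 1200 x^{2} - 960 x - 320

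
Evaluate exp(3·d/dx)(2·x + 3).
2 x + 9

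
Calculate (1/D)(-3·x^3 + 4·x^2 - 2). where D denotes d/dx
- \frac{3 x^{4}}{4} + \frac{4 x^{3}}{3} - 2 x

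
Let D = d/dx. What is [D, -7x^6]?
- 42 x^{5}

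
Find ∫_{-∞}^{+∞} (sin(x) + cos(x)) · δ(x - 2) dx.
\cos{\left(2 \right)} + \sin{\left(2 \right)}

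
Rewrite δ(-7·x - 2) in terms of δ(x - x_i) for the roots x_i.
\frac{\delta(x + 2/7)}{7}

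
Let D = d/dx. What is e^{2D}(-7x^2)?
- 7 x^{2} - 28 x - 28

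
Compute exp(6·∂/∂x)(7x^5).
7 x^{5} + 210 x^{4} + 2520 x^{3} + 15120 x^{2} + 45360 x + 54432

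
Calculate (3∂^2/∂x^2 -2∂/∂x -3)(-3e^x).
6 e^{x}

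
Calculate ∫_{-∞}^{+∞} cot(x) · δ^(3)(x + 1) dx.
6 \cot^{4}{\left(1 \right)} + 2 + 8 \cot^{2}{\left(1 \right)}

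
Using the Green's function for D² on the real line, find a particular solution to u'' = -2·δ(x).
-|x|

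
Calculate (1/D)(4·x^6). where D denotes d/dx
\frac{4 x^{7}}{7}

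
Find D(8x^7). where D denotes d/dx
56 x^{6}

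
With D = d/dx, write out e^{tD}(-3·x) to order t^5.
- 3 t - 3 x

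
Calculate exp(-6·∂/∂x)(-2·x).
12 - 2 x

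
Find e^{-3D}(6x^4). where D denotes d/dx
6 x^{4} - 72 x^{3} + 324 x^{2} - 648 x + 486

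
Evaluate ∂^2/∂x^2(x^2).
2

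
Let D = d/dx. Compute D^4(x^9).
3024 x^{5}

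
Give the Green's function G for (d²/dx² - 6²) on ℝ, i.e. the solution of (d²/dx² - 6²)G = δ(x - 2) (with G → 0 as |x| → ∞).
-\frac{e^{-6|x - 2|}}{12}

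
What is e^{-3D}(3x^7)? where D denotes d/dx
3 x^{7} - 63 x^{6} + 567 x^{5} - 2835 x^{4} + 8505 x^{3} - 15309 x^{2} + 15309 x - 6561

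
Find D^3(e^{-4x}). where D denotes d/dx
- 64 e^{- 4 x}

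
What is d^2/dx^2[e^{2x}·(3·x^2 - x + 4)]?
\left(12 x^{2} + 20 x + 18\right) e^{2 x}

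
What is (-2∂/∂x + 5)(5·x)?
25 x - 10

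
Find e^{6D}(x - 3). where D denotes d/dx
x + 3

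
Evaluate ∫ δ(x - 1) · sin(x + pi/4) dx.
\sin{\left(\frac{\pi}{4} + 1 \right)}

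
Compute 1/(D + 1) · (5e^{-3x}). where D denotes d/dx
- \frac{5 e^{- 3 x}}{2}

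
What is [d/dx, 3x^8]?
24 x^{7}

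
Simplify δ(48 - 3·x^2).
\frac{\delta(x - 4) + \delta(x + 4)}{24}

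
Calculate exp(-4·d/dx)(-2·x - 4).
4 - 2 x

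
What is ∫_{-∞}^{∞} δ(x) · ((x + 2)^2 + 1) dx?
5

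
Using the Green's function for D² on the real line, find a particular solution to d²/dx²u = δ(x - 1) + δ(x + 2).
\frac{|x - 1|}{2} + \frac{|x + 2|}{2}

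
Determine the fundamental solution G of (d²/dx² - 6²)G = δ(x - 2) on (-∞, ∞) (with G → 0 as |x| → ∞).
-\frac{e^{-6|x - 2|}}{12}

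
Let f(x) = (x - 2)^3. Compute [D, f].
3 \left(x - 2\right)^{2}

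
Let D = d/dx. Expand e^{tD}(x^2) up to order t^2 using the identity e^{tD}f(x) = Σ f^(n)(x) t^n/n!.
t^{2} + 2 t x + x^{2}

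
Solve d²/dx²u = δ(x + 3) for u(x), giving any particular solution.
\frac{|x + 3|}{2}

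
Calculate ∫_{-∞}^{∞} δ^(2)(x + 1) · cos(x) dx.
- \cos{\left(1 \right)}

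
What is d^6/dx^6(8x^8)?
161280 x^{2}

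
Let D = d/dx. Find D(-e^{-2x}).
2 e^{- 2 x}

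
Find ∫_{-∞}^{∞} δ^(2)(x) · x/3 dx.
0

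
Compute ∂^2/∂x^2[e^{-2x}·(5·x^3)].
10 x \left(2 x^{2} - 6 x + 3\right) e^{- 2 x}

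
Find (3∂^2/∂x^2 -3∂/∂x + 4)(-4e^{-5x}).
- 376 e^{- 5 x}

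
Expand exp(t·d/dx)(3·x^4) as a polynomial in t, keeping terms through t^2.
3 x^{2} \left(6 t^{2} + 4 t x + x^{2}\right)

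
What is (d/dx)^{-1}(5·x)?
\frac{5 x^{2}}{2}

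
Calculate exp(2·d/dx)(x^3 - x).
x^{3} + 6 x^{2} + 11 x + 6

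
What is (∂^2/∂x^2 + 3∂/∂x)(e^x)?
4 e^{x}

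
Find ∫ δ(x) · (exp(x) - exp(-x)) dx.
0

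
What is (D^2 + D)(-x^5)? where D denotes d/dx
5 x^{3} \left(- x - 4\right)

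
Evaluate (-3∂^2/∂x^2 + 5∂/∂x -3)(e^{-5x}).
- 103 e^{- 5 x}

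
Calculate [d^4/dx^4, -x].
-4\frac{d^{3}}{dx^{3}}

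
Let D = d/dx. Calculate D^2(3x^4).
36 x^{2}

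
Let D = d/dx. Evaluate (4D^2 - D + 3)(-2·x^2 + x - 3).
- 6 x^{2} + 7 x - 26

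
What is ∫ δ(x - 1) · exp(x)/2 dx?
\frac{e}{2}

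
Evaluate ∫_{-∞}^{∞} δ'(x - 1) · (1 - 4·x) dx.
4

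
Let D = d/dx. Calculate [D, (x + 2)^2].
2 x + 4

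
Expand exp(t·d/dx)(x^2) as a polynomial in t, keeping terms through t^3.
t^{2} + 2 t x + x^{2}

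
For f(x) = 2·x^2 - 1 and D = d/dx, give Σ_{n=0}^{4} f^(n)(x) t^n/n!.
2 t^{2} + 4 t x + 2 x^{2} - 1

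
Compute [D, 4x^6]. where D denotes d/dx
24 x^{5}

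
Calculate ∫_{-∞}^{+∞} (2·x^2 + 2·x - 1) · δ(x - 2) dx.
11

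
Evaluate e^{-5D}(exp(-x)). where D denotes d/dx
e^{5 - x}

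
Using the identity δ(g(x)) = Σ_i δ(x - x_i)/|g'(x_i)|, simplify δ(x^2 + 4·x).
\frac{\delta(x + 4) + \delta(x)}{4}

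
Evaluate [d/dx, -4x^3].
- 12 x^{2}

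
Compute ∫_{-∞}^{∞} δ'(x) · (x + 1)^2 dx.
-2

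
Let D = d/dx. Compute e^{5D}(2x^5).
2 x^{5} + 50 x^{4} + 500 x^{3} + 2500 x^{2} + 6250 x + 6250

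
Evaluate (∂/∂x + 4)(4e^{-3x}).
4 e^{- 3 x}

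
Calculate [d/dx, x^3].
3 x^{2}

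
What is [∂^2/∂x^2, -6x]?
-12\frac{d}{dx}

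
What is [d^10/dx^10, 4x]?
40\frac{d^{9}}{dx^{9}}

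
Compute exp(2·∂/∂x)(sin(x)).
\sin{\left(x + 2 \right)}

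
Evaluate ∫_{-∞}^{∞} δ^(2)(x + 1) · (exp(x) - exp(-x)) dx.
- 2 \sinh{\left(1 \right)}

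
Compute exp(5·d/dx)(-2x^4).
- 2 x^{4} - 40 x^{3} - 300 x^{2} - 1000 x - 1250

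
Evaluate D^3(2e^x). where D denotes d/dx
2 e^{x}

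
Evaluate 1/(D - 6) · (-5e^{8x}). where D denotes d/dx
- \frac{5 e^{8 x}}{2}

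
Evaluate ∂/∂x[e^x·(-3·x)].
3 \left(- x - 1\right) e^{x}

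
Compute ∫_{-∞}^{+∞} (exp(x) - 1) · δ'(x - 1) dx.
- e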